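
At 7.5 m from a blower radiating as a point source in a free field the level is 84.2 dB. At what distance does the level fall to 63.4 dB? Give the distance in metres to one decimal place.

The 20.8 dB drop corresponds to a distance ratio of 10^(20.8/20) for a point source.
r₂ = 7.5·10^((84.2−63.4)/20) = 7.5·10^(20.8/20) = 82.24 m.

82.2 m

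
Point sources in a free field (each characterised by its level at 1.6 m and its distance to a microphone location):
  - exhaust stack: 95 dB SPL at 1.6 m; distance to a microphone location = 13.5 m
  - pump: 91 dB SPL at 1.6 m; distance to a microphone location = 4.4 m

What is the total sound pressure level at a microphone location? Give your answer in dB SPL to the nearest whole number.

83 dB SPL

Propagate each source to the receiver with L = L_ref − 20·log₁₀(r/r_ref), then add intensities.
exhaust stack: 95 − 20·log₁₀(13.5/1.6) = 95 − 18.52 = 76.48 dB SPL.
pump: 91 − 20·log₁₀(4.4/1.6) = 91 − 8.79 = 82.21 dB SPL.
Σ 10^(L/10) = 2.109e+08 → L_total = 10·log₁₀(2.109e+08) = 83.24 dB SPL.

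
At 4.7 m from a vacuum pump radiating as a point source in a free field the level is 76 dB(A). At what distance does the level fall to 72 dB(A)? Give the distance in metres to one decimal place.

7.4 m

The 4.0 dB drop corresponds to a distance ratio of 10^(4.0/20) for a point source.
r₂ = 4.7·10^((76−72)/20) = 4.7·10^(4.0/20) = 7.45 m.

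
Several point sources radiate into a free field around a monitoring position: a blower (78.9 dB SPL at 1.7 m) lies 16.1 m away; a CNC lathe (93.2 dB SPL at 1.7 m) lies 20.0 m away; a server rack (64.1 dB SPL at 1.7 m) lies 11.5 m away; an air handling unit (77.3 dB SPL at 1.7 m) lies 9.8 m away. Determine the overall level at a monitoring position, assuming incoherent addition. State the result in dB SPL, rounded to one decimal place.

72.5 dB SPL

First find each source's level at the receiver (point-source: −20·log₁₀(r/r_ref)), then combine on an intensity basis.
blower: 78.9 − 20·log₁₀(16.1/1.7) = 78.9 − 19.53 = 59.37 dB SPL.
CNC lathe: 93.2 − 20·log₁₀(20.0/1.7) = 93.2 − 21.41 = 71.79 dB SPL.
server rack: 64.1 − 20·log₁₀(11.5/1.7) = 64.1 − 16.60 = 47.50 dB SPL.
air handling unit: 77.3 − 20·log₁₀(9.8/1.7) = 77.3 − 15.22 = 62.08 dB SPL.
Σ 10^(L/10) = 1.763e+07 → L_total = 10·log₁₀(1.763e+07) = 72.46 dB SPL.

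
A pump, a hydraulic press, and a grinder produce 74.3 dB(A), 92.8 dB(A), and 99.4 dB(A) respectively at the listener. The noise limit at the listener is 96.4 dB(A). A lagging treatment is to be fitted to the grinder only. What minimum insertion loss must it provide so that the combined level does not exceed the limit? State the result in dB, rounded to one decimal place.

Fixed contribution from the other sources: Σ 10^(L/10) = 10^(74.3/10) + 10^(92.8/10) = 1.932e+09 (92.86 dB(A)).
To meet 96.4 dB(A) overall, the treated grinder may contribute at most 10^(96.4/10) − 1.932e+09 = 2.433e+09, i.e. 93.86 dB(A).
Required insertion loss = 99.4 − 93.86 = 5.54 dB.

5.5 dB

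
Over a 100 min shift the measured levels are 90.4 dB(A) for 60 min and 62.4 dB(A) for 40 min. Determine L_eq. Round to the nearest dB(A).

The energy average is taken in the linear domain: L_eq = 10·log₁₀[(Σ tᵢ·10^(Lᵢ/10))/T], T = 100 min.
Σ tᵢ·10^(Lᵢ/10) = 60·10^(90.4/10) + 40·10^(62.4/10) = 6.586e+10.
L_eq = 10·log₁₀(6.586e+10/100) = 88.19 dB(A).

88 dB(A)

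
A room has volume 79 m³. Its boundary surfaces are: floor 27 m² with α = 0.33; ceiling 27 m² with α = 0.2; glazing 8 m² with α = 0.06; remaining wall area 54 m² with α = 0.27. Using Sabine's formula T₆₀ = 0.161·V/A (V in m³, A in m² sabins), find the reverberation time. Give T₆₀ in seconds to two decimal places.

0.43 s

Summing Sᵢαᵢ: 27·0.33 + 27·0.2 + 8·0.06 + 54·0.27 = 29.37 m².
T₆₀ = 0.161·V/A = 0.161·79/29.37 = 0.433 s.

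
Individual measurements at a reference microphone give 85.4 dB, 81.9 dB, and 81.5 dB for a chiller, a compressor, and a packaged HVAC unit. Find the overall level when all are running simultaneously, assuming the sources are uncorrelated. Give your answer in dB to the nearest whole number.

For uncorrelated sources the intensities add, so convert each level to linear form, sum, and take 10·log₁₀ of the total.
Σ 10^(L/10) = 10^(85.4/10) + 10^(81.9/10) + 10^(81.5/10) = 6.429e+08.
L_total = 10·log₁₀(6.429e+08) = 88.08 dB.

88 dB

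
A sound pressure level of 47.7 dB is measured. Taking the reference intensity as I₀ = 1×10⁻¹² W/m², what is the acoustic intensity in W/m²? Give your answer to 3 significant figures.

I = I₀·10^(L/10) = 10⁻¹² × 10^(47.7/10) = 10^(-7.230).

5.89e-08 W/m²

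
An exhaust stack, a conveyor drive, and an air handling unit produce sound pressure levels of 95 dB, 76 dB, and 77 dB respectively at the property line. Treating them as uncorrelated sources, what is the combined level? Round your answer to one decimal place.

95.1 dB

For uncorrelated sources the intensities add, so convert each level to linear form, sum, and take 10·log₁₀ of the total.
Σ 10^(L/10) = 10^(95/10) + 10^(76/10) + 10^(77/10) = 3.252e+09.
L_total = 10·log₁₀(3.252e+09) = 95.12 dB.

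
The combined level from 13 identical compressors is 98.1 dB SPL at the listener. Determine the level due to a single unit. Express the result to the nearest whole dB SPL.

87 dB SPL

13 equal contributions raise the level by 10·log₁₀ 13 = 11.139 dB, so each unit alone gives 98.1 − 11.139.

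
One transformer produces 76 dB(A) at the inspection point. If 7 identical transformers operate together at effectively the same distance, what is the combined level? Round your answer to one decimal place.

84.5 dB(A)

With 7 equal, uncorrelated contributions the intensity is 7× that of one unit, giving a rise of 10·log₁₀ 7.
L_total = 76 + 10·log₁₀(7) = 76 + 8.451 = 84.45 dB(A).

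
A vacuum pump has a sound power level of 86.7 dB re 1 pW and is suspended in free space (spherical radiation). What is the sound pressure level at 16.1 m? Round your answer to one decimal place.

L_p = L_w − 10·log₁₀(4π·r²) with r = 16.1 m.
4π·r² = 3257 m², 10·log₁₀ of that is 35.129 dB.
L_p = 86.7 − 35.129 = 51.57 dB.

51.6 dB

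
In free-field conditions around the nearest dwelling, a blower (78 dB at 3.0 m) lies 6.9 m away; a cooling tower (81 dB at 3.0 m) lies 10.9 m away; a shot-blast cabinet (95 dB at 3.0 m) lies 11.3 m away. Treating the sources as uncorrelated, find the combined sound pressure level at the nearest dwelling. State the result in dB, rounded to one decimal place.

83.9 dB

Propagate each source to the receiver with L = L_ref − 20·log₁₀(r/r_ref), then add intensities.
blower: 78 − 20·log₁₀(6.9/3.0) = 78 − 7.23 = 70.77 dB.
cooling tower: 81 − 20·log₁₀(10.9/3.0) = 81 − 11.21 = 69.79 dB.
shot-blast cabinet: 95 − 20·log₁₀(11.3/3.0) = 95 − 11.52 = 83.48 dB.
Σ 10^(L/10) = 2.444e+08 → L_total = 10·log₁₀(2.444e+08) = 83.88 dB.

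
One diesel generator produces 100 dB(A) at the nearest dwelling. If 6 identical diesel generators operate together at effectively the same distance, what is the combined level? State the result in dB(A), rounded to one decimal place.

N identical incoherent sources raise the level by 10·log₁₀ N.
L_total = 100 + 10·log₁₀(6) = 100 + 7.782 = 107.78 dB(A).

107.8 dB(A)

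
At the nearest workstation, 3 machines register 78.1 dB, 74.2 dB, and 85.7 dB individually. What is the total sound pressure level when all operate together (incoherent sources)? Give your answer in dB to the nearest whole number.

87 dB

For uncorrelated sources the intensities add, so convert each level to linear form, sum, and take 10·log₁₀ of the total.
Σ 10^(L/10) = 10^(78.1/10) + 10^(74.2/10) + 10^(85.7/10) = 4.624e+08.
L_total = 10·log₁₀(4.624e+08) = 86.65 dB.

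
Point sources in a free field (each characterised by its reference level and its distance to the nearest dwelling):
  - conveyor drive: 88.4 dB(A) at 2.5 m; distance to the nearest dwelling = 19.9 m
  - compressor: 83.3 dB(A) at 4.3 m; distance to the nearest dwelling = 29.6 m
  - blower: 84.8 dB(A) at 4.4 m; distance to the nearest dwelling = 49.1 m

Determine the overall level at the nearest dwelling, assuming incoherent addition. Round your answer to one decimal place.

Apply inverse-square spreading to bring every level to the receiver, then sum 10^(L/10).
conveyor drive: 88.4 − 20·log₁₀(19.9/2.5) = 88.4 − 18.02 = 70.38 dB(A).
compressor: 83.3 − 20·log₁₀(29.6/4.3) = 83.3 − 16.76 = 66.54 dB(A).
blower: 84.8 − 20·log₁₀(49.1/4.4) = 84.8 − 20.95 = 63.85 dB(A).
Σ 10^(L/10) = 1.786e+07 → L_total = 10·log₁₀(1.786e+07) = 72.52 dB(A).

72.5 dB(A)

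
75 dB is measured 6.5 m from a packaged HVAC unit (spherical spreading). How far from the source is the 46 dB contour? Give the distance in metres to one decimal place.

183.2 m

The 29.0 dB drop corresponds to a distance ratio of 10^(29.0/20) for a point source.
r₂ = 6.5·10^((75−46)/20) = 6.5·10^(29.0/20) = 183.19 m.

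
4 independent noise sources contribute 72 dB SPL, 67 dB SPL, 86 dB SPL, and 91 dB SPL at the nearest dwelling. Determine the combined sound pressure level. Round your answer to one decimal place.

Incoherent sources combine by intensity addition: L_total = 10·log₁₀(Σ 10^(L_i/10)).
Σ 10^(L/10) = 10^(72/10) + 10^(67/10) + 10^(86/10) + 10^(91/10) = 1.678e+09.
L_total = 10·log₁₀(1.678e+09) = 92.25 dB SPL.

92.2 dB SPL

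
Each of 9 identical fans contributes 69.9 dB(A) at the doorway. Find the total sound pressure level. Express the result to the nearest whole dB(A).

79 dB(A)

With 9 equal, uncorrelated contributions the intensity is 9× that of one unit, giving a rise of 10·log₁₀ 9.
L_total = 69.9 + 10·log₁₀(9) = 69.9 + 9.542 = 79.44 dB(A).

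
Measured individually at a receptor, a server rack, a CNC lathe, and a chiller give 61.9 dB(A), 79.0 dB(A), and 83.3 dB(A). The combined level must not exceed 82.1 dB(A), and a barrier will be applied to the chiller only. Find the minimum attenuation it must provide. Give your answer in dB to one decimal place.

Everything except the chiller sums to 10^(61.9/10) + 10^(79.0/10) = 8.098e+07 in linear terms, 79.08 dB(A).
To meet 82.1 dB(A) overall, the treated chiller may contribute at most 10^(82.1/10) − 8.098e+07 = 8.120e+07, i.e. 79.10 dB(A).
Required insertion loss = 83.3 − 79.10 = 4.20 dB.

4.2 dB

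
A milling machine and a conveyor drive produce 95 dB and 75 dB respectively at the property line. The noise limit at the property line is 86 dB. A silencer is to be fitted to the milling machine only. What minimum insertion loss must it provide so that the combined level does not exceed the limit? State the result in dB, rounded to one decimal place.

9.4 dB

The untreated sources together contribute 10^(75/10) = 3.162e+07, i.e. 75.00 dB.
The limit corresponds to 10^(86/10) = 3.981e+08; subtracting the fixed part leaves 3.665e+08 for the milling machine, i.e. 85.64 dB.
Required insertion loss = 95 − 85.64 = 9.36 dB.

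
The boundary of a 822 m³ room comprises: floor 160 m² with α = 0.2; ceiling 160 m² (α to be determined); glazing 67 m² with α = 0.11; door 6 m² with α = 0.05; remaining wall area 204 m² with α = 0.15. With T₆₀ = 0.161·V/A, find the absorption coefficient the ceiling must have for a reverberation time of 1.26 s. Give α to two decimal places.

0.22

From T₆₀ = 0.161·V/A, the target T₆₀ = 1.26 s needs A = 0.161·822/1.26 = 105.03 m².
Absorption from the other surfaces = 160·0.2 + 67·0.11 + 6·0.05 + 204·0.15 = 70.27 m², so the ceiling must supply 34.76 m² over 160 m².
α = 34.76/160 = 0.217.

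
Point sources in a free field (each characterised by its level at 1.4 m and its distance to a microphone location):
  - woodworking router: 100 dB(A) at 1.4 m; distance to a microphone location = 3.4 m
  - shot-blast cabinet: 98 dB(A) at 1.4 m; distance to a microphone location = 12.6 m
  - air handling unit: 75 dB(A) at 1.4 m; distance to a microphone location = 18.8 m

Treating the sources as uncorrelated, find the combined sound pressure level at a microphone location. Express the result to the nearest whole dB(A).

First find each source's level at the receiver (point-source: −20·log₁₀(r/r_ref)), then combine on an intensity basis.
woodworking router: 100 − 20·log₁₀(3.4/1.4) = 100 − 7.71 = 92.29 dB(A).
shot-blast cabinet: 98 − 20·log₁₀(12.6/1.4) = 98 − 19.08 = 78.92 dB(A).
air handling unit: 75 − 20·log₁₀(18.8/1.4) = 75 − 22.56 = 52.44 dB(A).
Σ 10^(L/10) = 1.774e+09 → L_total = 10·log₁₀(1.774e+09) = 92.49 dB(A).

92 dB(A)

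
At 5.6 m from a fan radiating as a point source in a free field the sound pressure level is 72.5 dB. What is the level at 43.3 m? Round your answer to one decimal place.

For a point source, L₂ = L₁ − 20·log₁₀(r₂/r₁).
L₂ = 72.5 − 20·log₁₀(43.3/5.6) = 72.5 − 17.766 = 54.73 dB.

54.7 dB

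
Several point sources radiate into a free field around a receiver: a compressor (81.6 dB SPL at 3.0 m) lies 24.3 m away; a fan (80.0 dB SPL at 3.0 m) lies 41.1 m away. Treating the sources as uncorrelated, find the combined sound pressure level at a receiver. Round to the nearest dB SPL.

64 dB SPL

Apply inverse-square spreading to bring every level to the receiver, then sum 10^(L/10).
compressor: 81.6 − 20·log₁₀(24.3/3.0) = 81.6 − 18.17 = 63.43 dB SPL.
fan: 80.0 − 20·log₁₀(41.1/3.0) = 80.0 − 22.73 = 57.27 dB SPL.
Σ 10^(L/10) = 2.736e+06 → L_total = 10·log₁₀(2.736e+06) = 64.37 dB SPL.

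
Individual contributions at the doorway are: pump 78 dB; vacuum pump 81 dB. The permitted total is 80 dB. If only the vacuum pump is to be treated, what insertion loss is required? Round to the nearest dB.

Everything except the vacuum pump sums to 10^(78/10) = 6.310e+07 in linear terms, 78.00 dB.
To meet 80 dB overall, the treated vacuum pump may contribute at most 10^(80/10) − 6.310e+07 = 3.690e+07, i.e. 75.67 dB.
Required insertion loss = 81 − 75.67 = 5.33 dB.

5 dB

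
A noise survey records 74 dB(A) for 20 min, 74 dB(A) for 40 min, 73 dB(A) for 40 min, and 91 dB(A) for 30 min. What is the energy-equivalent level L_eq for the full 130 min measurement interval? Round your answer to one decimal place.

84.9 dB(A)

L_eq = 10·log₁₀[(1/T)·Σ tᵢ·10^(Lᵢ/10)] with T = 130 min.
Σ tᵢ·10^(Lᵢ/10) = 20·10^(74/10) + 40·10^(74/10) + 40·10^(73/10) + 30·10^(91/10) = 4.007e+10.
L_eq = 10·log₁₀(4.007e+10/130) = 84.89 dB(A).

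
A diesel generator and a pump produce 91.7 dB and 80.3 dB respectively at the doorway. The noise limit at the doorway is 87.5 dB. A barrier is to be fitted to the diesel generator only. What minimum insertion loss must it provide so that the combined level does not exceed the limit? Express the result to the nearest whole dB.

Everything except the diesel generator sums to 10^(80.3/10) = 1.072e+08 in linear terms, 80.30 dB.
The limit corresponds to 10^(87.5/10) = 5.623e+08; subtracting the fixed part leaves 4.552e+08 for the diesel generator, i.e. 86.58 dB.
So the diesel generator must be reduced from 91.7 to 86.58 dB: IL = 5.12 dB.

5 dB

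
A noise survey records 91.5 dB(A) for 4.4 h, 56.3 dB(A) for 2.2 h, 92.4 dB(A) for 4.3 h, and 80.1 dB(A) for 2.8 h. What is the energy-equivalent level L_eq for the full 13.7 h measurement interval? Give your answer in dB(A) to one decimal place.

L_eq = 10·log₁₀[(1/T)·Σ tᵢ·10^(Lᵢ/10)] with T = 13.7 h.
Σ tᵢ·10^(Lᵢ/10) = 4.4·10^(91.5/10) + 2.2·10^(56.3/10) + 4.3·10^(92.4/10) + 2.8·10^(80.1/10) = 1.398e+10.
L_eq = 10·log₁₀(1.398e+10/13.7) = 90.09 dB(A).

90.1 dB(A)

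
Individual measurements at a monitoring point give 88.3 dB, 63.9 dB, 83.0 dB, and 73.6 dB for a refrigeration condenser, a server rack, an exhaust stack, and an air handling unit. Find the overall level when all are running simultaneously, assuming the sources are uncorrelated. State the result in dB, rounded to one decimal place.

Incoherent sources combine by intensity addition: L_total = 10·log₁₀(Σ 10^(L_i/10)).
Σ 10^(L/10) = 10^(88.3/10) + 10^(63.9/10) + 10^(83.0/10) + 10^(73.6/10) = 9.010e+08.
L_total = 10·log₁₀(9.010e+08) = 89.55 dB.

89.5 dB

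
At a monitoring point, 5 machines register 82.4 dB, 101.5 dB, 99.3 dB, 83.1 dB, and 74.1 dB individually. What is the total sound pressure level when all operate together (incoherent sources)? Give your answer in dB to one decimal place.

For uncorrelated sources the intensities add, so convert each level to linear form, sum, and take 10·log₁₀ of the total.
Σ 10^(L/10) = 10^(82.4/10) + 10^(101.5/10) + 10^(99.3/10) + 10^(83.1/10) + 10^(74.1/10) = 2.304e+10.
L_total = 10·log₁₀(2.304e+10) = 103.62 dB.

103.6 dB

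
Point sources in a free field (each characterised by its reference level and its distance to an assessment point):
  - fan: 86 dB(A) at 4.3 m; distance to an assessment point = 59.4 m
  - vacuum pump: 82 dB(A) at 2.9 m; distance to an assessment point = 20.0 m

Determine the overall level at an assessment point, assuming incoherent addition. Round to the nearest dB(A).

67 dB(A)

First find each source's level at the receiver (point-source: −20·log₁₀(r/r_ref)), then combine on an intensity basis.
fan: 86 − 20·log₁₀(59.4/4.3) = 86 − 22.81 = 63.19 dB(A).
vacuum pump: 82 − 20·log₁₀(20.0/2.9) = 82 − 16.77 = 65.23 dB(A).
Σ 10^(L/10) = 5.418e+06 → L_total = 10·log₁₀(5.418e+06) = 67.34 dB(A).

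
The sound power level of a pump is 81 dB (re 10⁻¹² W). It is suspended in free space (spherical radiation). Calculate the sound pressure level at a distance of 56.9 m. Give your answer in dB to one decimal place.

The power spreads over a sphere of area 4π·r², so L_p = L_w − 10·log₁₀(4π·r²).
4π·r² = 4.069e+04 m², 10·log₁₀ of that is 46.094 dB.
L_p = 81 − 46.094 = 34.91 dB.

34.9 dB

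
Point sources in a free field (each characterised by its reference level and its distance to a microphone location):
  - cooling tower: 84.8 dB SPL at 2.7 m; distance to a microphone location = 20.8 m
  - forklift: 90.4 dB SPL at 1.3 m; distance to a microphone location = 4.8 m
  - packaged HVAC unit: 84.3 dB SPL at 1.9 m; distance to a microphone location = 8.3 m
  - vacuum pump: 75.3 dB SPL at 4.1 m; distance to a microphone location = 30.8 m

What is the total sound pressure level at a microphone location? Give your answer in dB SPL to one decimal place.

Propagate each source to the receiver with L = L_ref − 20·log₁₀(r/r_ref), then add intensities.
cooling tower: 84.8 − 20·log₁₀(20.8/2.7) = 84.8 − 17.73 = 67.07 dB SPL.
forklift: 90.4 − 20·log₁₀(4.8/1.3) = 90.4 − 11.35 = 79.05 dB SPL.
packaged HVAC unit: 84.3 − 20·log₁₀(8.3/1.9) = 84.3 − 12.81 = 71.49 dB SPL.
vacuum pump: 75.3 − 20·log₁₀(30.8/4.1) = 75.3 − 17.52 = 57.78 dB SPL.
Σ 10^(L/10) = 1.002e+08 → L_total = 10·log₁₀(1.002e+08) = 80.01 dB SPL.

80.0 dB SPL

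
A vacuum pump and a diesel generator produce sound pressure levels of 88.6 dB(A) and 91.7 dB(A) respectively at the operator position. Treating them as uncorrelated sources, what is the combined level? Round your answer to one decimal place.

93.4 dB(A)

Incoherent sources combine by intensity addition: L_total = 10·log₁₀(Σ 10^(L_i/10)).
Σ 10^(L/10) = 10^(88.6/10) + 10^(91.7/10) = 2.204e+09.
L_total = 10·log₁₀(2.204e+09) = 93.43 dB(A).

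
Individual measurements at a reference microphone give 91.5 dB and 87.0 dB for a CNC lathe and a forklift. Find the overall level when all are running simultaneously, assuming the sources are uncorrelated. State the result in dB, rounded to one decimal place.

92.8 dB

For uncorrelated sources the intensities add, so convert each level to linear form, sum, and take 10·log₁₀ of the total.
Σ 10^(L/10) = 10^(91.5/10) + 10^(87.0/10) = 1.914e+09.
L_total = 10·log₁₀(1.914e+09) = 92.82 dB.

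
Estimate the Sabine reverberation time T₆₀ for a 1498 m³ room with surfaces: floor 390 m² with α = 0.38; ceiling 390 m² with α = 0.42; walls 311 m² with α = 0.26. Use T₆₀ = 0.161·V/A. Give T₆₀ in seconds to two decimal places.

A = Σ Sᵢαᵢ = 390·0.38 + 390·0.42 + 311·0.26 = 392.86 m².
T₆₀ = 0.161·V/A = 0.161·1498/392.86 = 0.614 s.

0.61 s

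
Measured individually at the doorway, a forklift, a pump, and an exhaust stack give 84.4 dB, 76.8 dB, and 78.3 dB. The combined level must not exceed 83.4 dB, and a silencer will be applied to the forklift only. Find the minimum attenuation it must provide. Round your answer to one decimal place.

4.3 dB

Fixed contribution from the other sources: Σ 10^(L/10) = 10^(76.8/10) + 10^(78.3/10) = 1.155e+08 (80.62 dB).
To meet 83.4 dB overall, the treated forklift may contribute at most 10^(83.4/10) − 1.155e+08 = 1.033e+08, i.e. 80.14 dB.
Required insertion loss = 84.4 − 80.14 = 4.26 dB.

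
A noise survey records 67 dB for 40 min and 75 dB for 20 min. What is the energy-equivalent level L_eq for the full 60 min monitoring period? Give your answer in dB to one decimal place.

The energy average is taken in the linear domain: L_eq = 10·log₁₀[(Σ tᵢ·10^(Lᵢ/10))/T], T = 60 min.
Σ tᵢ·10^(Lᵢ/10) = 40·10^(67/10) + 20·10^(75/10) = 8.329e+08.
L_eq = 10·log₁₀(8.329e+08/60) = 71.42 dB.

71.4 dB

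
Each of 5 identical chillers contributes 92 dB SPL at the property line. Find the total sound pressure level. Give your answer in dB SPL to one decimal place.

L_total = L₁ + 10·log₁₀ N for N identical incoherent sources.
L_total = 92 + 10·log₁₀(5) = 92 + 6.990 = 98.99 dB SPL.

99.0 dB SPL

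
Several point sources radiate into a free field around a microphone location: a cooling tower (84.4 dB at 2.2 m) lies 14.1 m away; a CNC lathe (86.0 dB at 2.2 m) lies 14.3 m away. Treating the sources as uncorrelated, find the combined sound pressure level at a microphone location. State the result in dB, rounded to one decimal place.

First find each source's level at the receiver (point-source: −20·log₁₀(r/r_ref)), then combine on an intensity basis.
cooling tower: 84.4 − 20·log₁₀(14.1/2.2) = 84.4 − 16.14 = 68.26 dB.
CNC lathe: 86.0 − 20·log₁₀(14.3/2.2) = 86.0 − 16.26 = 69.74 dB.
Σ 10^(L/10) = 1.613e+07 → L_total = 10·log₁₀(1.613e+07) = 72.08 dB.

72.1 dB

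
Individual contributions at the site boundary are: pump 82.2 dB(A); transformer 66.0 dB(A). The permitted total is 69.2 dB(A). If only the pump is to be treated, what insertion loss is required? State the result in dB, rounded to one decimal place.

Everything except the pump sums to 10^(66.0/10) = 3.981e+06 in linear terms, 66.00 dB(A).
The limit corresponds to 10^(69.2/10) = 8.318e+06; subtracting the fixed part leaves 4.337e+06 for the pump, i.e. 66.37 dB(A).
So the pump must be reduced from 82.2 to 66.37 dB(A): IL = 15.83 dB.

15.8 dB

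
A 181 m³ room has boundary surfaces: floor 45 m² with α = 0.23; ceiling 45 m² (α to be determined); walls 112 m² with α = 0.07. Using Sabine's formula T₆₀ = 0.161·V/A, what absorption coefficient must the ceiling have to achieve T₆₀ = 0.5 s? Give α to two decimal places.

Required total absorption A = 0.161·181/0.5 = 58.28 m².
Absorption from the other surfaces = 45·0.23 + 112·0.07 = 18.19 m², so the ceiling must supply 40.09 m² over 45 m².
α = 40.09/45 = 0.891.

0.89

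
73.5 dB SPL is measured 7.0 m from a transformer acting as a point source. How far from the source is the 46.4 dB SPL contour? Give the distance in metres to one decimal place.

For a point source L₁ − L₂ = 20·log₁₀(r₂/r₁), so r₂ = r₁·10^((L₁−L₂)/20).
r₂ = 7.0·10^((73.5−46.4)/20) = 7.0·10^(27.1/20) = 158.53 m.

158.5 m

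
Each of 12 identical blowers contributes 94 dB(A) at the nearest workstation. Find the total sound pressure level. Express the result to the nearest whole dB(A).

With 12 equal, uncorrelated contributions the intensity is 12× that of one unit, giving a rise of 10·log₁₀ 12.
L_total = 94 + 10·log₁₀(12) = 94 + 10.792 = 104.79 dB(A).

105 dB(A)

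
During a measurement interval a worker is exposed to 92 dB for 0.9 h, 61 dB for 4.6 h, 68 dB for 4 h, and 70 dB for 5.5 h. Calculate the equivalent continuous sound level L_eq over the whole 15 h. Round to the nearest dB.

Weight each interval's intensity by its duration and average over T = 15 h:
Σ tᵢ·10^(Lᵢ/10) = 0.9·10^(92/10) + 4.6·10^(61/10) + 4·10^(68/10) + 5.5·10^(70/10) = 1.512e+09.
L_eq = 10·log₁₀(1.512e+09/15) = 80.04 dB.

80 dB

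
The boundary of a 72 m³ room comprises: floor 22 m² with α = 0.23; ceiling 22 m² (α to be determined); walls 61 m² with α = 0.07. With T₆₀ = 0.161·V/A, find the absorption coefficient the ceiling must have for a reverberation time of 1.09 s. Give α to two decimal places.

A = 0.161·V/T₆₀ = 0.161·72/1.09 = 10.63 m² sabins.
Absorption from the other surfaces = 22·0.23 + 61·0.07 = 9.33 m², so the ceiling must supply 1.30 m² over 22 m².
α = 1.30/22 = 0.059.

0.06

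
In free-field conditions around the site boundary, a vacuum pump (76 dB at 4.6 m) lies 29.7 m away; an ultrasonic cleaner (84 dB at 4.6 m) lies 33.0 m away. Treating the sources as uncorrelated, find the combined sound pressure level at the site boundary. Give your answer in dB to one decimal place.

67.7 dB

Propagate each source to the receiver with L = L_ref − 20·log₁₀(r/r_ref), then add intensities.
vacuum pump: 76 − 20·log₁₀(29.7/4.6) = 76 − 16.20 = 59.80 dB.
ultrasonic cleaner: 84 − 20·log₁₀(33.0/4.6) = 84 − 17.12 = 66.88 dB.
Σ 10^(L/10) = 5.836e+06 → L_total = 10·log₁₀(5.836e+06) = 67.66 dB.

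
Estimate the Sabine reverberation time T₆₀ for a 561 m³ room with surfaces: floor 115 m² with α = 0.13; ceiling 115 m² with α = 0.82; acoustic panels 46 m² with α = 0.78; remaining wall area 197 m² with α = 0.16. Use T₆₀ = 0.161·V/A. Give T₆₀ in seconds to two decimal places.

0.51 s

Summing Sᵢαᵢ: 115·0.13 + 115·0.82 + 46·0.78 + 197·0.16 = 176.65 m².
T₆₀ = 0.161·V/A = 0.161·561/176.65 = 0.511 s.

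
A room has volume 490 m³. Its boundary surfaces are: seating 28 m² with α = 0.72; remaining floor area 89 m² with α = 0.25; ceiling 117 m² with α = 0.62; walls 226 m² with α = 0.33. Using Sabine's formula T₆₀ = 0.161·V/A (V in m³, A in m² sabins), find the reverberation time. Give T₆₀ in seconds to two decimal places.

A = Σ Sᵢαᵢ = 28·0.72 + 89·0.25 + 117·0.62 + 226·0.33 = 189.53 m².
T₆₀ = 0.161 × 490 / 189.53 = 0.416 s.

0.42 s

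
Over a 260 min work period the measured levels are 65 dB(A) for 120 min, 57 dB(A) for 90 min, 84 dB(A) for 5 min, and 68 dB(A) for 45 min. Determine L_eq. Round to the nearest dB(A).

69 dB(A)

The energy average is taken in the linear domain: L_eq = 10·log₁₀[(Σ tᵢ·10^(Lᵢ/10))/T], T = 260 min.
Σ tᵢ·10^(Lᵢ/10) = 120·10^(65/10) + 90·10^(57/10) + 5·10^(84/10) + 45·10^(68/10) = 1.964e+09.
L_eq = 10·log₁₀(1.964e+09/260) = 68.78 dB(A).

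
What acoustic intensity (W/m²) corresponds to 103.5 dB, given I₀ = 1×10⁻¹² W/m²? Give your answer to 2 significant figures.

L = 10·log₁₀(I/I₀) ⇒ I = I₀·10^(L/10) = 10⁻¹² × 10^10.35.

0.022 W/m²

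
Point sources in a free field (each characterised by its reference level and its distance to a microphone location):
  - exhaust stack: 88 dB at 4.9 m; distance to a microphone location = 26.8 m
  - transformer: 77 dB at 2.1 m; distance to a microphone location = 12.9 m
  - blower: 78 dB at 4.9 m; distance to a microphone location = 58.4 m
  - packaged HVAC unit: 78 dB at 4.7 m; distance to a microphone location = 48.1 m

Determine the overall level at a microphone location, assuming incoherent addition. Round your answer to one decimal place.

73.7 dB

Apply inverse-square spreading to bring every level to the receiver, then sum 10^(L/10).
exhaust stack: 88 − 20·log₁₀(26.8/4.9) = 88 − 14.76 = 73.24 dB.
transformer: 77 − 20·log₁₀(12.9/2.1) = 77 − 15.77 = 61.23 dB.
blower: 78 − 20·log₁₀(58.4/4.9) = 78 − 21.52 = 56.48 dB.
packaged HVAC unit: 78 − 20·log₁₀(48.1/4.7) = 78 − 20.20 = 57.80 dB.
Σ 10^(L/10) = 2.347e+07 → L_total = 10·log₁₀(2.347e+07) = 73.70 dB.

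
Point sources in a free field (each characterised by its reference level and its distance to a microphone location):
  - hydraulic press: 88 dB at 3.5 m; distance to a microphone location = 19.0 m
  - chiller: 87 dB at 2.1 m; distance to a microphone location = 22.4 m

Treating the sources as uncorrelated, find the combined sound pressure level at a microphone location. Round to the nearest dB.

Propagate each source to the receiver with L = L_ref − 20·log₁₀(r/r_ref), then add intensities.
hydraulic press: 88 − 20·log₁₀(19.0/3.5) = 88 − 14.69 = 73.31 dB.
chiller: 87 − 20·log₁₀(22.4/2.1) = 87 − 20.56 = 66.44 dB.
Σ 10^(L/10) = 2.582e+07 → L_total = 10·log₁₀(2.582e+07) = 74.12 dB.

74 dB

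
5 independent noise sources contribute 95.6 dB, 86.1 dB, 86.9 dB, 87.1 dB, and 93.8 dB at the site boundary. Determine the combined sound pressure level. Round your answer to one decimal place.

Incoherent sources combine by intensity addition: L_total = 10·log₁₀(Σ 10^(L_i/10)).
Σ 10^(L/10) = 10^(95.6/10) + 10^(86.1/10) + 10^(86.9/10) + 10^(87.1/10) + 10^(93.8/10) = 7.440e+09.
L_total = 10·log₁₀(7.440e+09) = 98.72 dB.

98.7 dB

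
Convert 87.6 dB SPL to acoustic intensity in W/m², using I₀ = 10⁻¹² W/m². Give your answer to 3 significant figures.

0.000575 W/m²

I = I₀·10^(L/10) = 10⁻¹² × 10^(87.6/10) = 10^(-3.240).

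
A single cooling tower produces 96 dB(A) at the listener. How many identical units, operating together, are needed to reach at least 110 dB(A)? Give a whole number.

N identical sources give L₁ + 10·log₁₀ N, so require 10·log₁₀ N ≥ 110 − 96 = 14.0 dB.
N ≥ 10^(14.0/10) = 25.119, so N = 26.

26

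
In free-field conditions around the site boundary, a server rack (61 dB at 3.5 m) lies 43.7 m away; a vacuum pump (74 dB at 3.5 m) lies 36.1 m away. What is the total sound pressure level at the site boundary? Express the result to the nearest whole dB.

Apply inverse-square spreading to bring every level to the receiver, then sum 10^(L/10).
server rack: 61 − 20·log₁₀(43.7/3.5) = 61 − 21.93 = 39.07 dB.
vacuum pump: 74 − 20·log₁₀(36.1/3.5) = 74 − 20.27 = 53.73 dB.
Σ 10^(L/10) = 2.442e+05 → L_total = 10·log₁₀(2.442e+05) = 53.88 dB.

54 dB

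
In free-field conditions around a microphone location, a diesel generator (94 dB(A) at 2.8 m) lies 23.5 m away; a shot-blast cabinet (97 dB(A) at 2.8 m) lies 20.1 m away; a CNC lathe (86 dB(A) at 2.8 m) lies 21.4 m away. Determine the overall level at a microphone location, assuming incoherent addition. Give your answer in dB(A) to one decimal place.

Propagate each source to the receiver with L = L_ref − 20·log₁₀(r/r_ref), then add intensities.
diesel generator: 94 − 20·log₁₀(23.5/2.8) = 94 − 18.48 = 75.52 dB(A).
shot-blast cabinet: 97 − 20·log₁₀(20.1/2.8) = 97 − 17.12 = 79.88 dB(A).
CNC lathe: 86 − 20·log₁₀(21.4/2.8) = 86 − 17.67 = 68.33 dB(A).
Σ 10^(L/10) = 1.397e+08 → L_total = 10·log₁₀(1.397e+08) = 81.45 dB(A).

81.5 dB(A)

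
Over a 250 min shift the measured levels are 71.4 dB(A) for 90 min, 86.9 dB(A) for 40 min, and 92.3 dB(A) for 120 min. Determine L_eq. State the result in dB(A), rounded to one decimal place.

89.5 dB(A)

L_eq = 10·log₁₀[(1/T)·Σ tᵢ·10^(Lᵢ/10)] with T = 250 min.
Σ tᵢ·10^(Lᵢ/10) = 90·10^(71.4/10) + 40·10^(86.9/10) + 120·10^(92.3/10) = 2.246e+11.
L_eq = 10·log₁₀(2.246e+11/250) = 89.54 dB(A).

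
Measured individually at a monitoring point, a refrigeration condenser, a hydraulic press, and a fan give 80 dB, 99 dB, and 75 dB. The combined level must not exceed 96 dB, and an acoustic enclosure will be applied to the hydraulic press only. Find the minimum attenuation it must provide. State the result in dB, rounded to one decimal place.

The untreated sources together contribute 10^(80/10) + 10^(75/10) = 1.316e+08, i.e. 81.19 dB.
To meet 96 dB overall, the treated hydraulic press may contribute at most 10^(96/10) − 1.316e+08 = 3.849e+09, i.e. 95.85 dB.
Required insertion loss = 99 − 95.85 = 3.15 dB.

3.1 dB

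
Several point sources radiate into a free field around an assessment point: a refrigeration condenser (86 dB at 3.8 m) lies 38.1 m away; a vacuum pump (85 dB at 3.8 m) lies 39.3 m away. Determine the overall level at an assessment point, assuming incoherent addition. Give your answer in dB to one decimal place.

68.4 dB

Propagate each source to the receiver with L = L_ref − 20·log₁₀(r/r_ref), then add intensities.
refrigeration condenser: 86 − 20·log₁₀(38.1/3.8) = 86 − 20.02 = 65.98 dB.
vacuum pump: 85 − 20·log₁₀(39.3/3.8) = 85 − 20.29 = 64.71 dB.
Σ 10^(L/10) = 6.917e+06 → L_total = 10·log₁₀(6.917e+06) = 68.40 dB.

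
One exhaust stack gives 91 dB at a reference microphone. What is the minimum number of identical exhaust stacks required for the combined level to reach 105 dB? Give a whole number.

The shortfall is 105 − 91 = 14.0 dB, and N units add 10·log₁₀ N, so need 10·log₁₀ N ≥ 14.0.
N ≥ 10^(14.0/10) = 25.119, so N = 26.

26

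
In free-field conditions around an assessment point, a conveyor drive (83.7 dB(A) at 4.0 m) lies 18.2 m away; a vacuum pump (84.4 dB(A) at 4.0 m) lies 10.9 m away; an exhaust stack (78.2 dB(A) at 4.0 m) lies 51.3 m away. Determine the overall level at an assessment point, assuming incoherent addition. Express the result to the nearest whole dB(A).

77 dB(A)

Propagate each source to the receiver with L = L_ref − 20·log₁₀(r/r_ref), then add intensities.
conveyor drive: 83.7 − 20·log₁₀(18.2/4.0) = 83.7 − 13.16 = 70.54 dB(A).
vacuum pump: 84.4 − 20·log₁₀(10.9/4.0) = 84.4 − 8.71 = 75.69 dB(A).
exhaust stack: 78.2 − 20·log₁₀(51.3/4.0) = 78.2 − 22.16 = 56.04 dB(A).
Σ 10^(L/10) = 4.882e+07 → L_total = 10·log₁₀(4.882e+07) = 76.89 dB(A).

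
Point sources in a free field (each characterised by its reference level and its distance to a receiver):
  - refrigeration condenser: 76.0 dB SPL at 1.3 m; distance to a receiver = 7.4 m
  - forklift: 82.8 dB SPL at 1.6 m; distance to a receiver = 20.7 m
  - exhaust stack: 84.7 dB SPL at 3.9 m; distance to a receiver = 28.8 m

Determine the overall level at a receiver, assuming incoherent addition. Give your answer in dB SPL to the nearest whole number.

Propagate each source to the receiver with L = L_ref − 20·log₁₀(r/r_ref), then add intensities.
refrigeration condenser: 76.0 − 20·log₁₀(7.4/1.3) = 76.0 − 15.11 = 60.89 dB SPL.
forklift: 82.8 − 20·log₁₀(20.7/1.6) = 82.8 − 22.24 = 60.56 dB SPL.
exhaust stack: 84.7 − 20·log₁₀(28.8/3.9) = 84.7 − 17.37 = 67.33 dB SPL.
Σ 10^(L/10) = 7.779e+06 → L_total = 10·log₁₀(7.779e+06) = 68.91 dB SPL.

69 dB SPL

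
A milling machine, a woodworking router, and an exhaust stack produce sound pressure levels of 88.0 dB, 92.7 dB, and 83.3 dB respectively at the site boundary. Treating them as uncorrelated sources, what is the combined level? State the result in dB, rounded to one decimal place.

94.3 dB

For uncorrelated sources the intensities add, so convert each level to linear form, sum, and take 10·log₁₀ of the total.
Σ 10^(L/10) = 10^(88.0/10) + 10^(92.7/10) + 10^(83.3/10) = 2.707e+09.
L_total = 10·log₁₀(2.707e+09) = 94.32 dB.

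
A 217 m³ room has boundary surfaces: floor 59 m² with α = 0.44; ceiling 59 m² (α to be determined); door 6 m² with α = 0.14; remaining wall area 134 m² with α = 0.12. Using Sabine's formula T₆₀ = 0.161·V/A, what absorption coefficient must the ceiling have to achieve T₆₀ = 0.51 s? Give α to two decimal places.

0.43

From T₆₀ = 0.161·V/A, the target T₆₀ = 0.51 s needs A = 0.161·217/0.51 = 68.50 m².
Absorption from the other surfaces = 59·0.44 + 6·0.14 + 134·0.12 = 42.88 m², so the ceiling must supply 25.62 m² over 59 m².
α = 25.62/59 = 0.434.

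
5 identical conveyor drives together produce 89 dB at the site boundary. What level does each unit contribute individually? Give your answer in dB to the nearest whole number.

5 equal contributions raise the level by 10·log₁₀ 5 = 6.990 dB, so each unit alone gives 89 − 6.990.

82 dB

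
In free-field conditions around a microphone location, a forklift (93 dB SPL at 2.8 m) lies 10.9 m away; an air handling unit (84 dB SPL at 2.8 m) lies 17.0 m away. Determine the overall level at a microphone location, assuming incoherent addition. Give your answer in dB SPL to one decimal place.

Apply inverse-square spreading to bring every level to the receiver, then sum 10^(L/10).
forklift: 93 − 20·log₁₀(10.9/2.8) = 93 − 11.81 = 81.19 dB SPL.
air handling unit: 84 − 20·log₁₀(17.0/2.8) = 84 − 15.67 = 68.33 dB SPL.
Σ 10^(L/10) = 1.385e+08 → L_total = 10·log₁₀(1.385e+08) = 81.41 dB SPL.

81.4 dB SPL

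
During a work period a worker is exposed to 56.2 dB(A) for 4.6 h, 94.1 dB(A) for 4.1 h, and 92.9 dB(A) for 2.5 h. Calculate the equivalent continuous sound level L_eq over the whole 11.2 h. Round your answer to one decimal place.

91.4 dB(A)

L_eq = 10·log₁₀[(1/T)·Σ tᵢ·10^(Lᵢ/10)] with T = 11.2 h.
Σ tᵢ·10^(Lᵢ/10) = 4.6·10^(56.2/10) + 4.1·10^(94.1/10) + 2.5·10^(92.9/10) = 1.542e+10.
L_eq = 10·log₁₀(1.542e+10/11.2) = 91.39 dB(A).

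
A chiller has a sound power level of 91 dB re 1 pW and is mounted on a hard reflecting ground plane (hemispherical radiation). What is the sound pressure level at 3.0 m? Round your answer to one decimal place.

73.5 dB

Free-field hemispherical radiation: L_p = L_w − 10·log₁₀(2π·r²), r = 3.0 m.
2π·r² = 56.55 m², 10·log₁₀ of that is 17.524 dB.
L_p = 91 − 17.524 = 73.48 dB.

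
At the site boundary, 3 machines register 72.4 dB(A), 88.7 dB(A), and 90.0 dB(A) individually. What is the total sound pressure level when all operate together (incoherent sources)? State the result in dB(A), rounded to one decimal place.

For uncorrelated sources the intensities add, so convert each level to linear form, sum, and take 10·log₁₀ of the total.
Σ 10^(L/10) = 10^(72.4/10) + 10^(88.7/10) + 10^(90.0/10) = 1.759e+09.
L_total = 10·log₁₀(1.759e+09) = 92.45 dB(A).

92.5 dB(A)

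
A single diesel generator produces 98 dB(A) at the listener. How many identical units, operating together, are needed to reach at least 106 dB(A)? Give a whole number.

7

Need L₁ + 10·log₁₀ N ≥ 106, i.e. log₁₀ N ≥ 0.80.
N ≥ 10^(8.0/10) = 6.310, so N = 7.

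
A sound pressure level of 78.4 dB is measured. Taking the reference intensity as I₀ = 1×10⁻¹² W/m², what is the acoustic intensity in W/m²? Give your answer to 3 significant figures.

6.92e-05 W/m²

I = I₀·10^(L/10) = 10⁻¹² × 10^(78.4/10) = 10^(-4.160).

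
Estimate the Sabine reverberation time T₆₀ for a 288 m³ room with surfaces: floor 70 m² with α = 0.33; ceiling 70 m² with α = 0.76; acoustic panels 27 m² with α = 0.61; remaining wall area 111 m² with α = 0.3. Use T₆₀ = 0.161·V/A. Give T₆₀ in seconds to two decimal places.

0.37 s

Summing Sᵢαᵢ: 70·0.33 + 70·0.76 + 27·0.61 + 111·0.3 = 126.07 m².
T₆₀ = 0.161·V/A = 0.161·288/126.07 = 0.368 s.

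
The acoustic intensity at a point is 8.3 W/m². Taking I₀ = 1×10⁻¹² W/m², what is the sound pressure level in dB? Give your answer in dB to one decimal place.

129.2 dB

I/I₀ = 8.3/10⁻¹² = 8.3×10^12, and L = 10·log₁₀(I/I₀).
L = 10·(0.9191 + 12) = 129.19 dB.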